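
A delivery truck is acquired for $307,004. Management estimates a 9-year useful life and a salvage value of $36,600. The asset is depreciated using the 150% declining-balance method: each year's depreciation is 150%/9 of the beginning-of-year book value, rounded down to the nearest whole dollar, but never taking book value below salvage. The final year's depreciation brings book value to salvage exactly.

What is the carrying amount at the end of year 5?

$123,380

Depreciable base = $307,004 − $36,600 = $270,404.
Year 1: ⌊$307,004 × 150%/9⌋ = $51,167. Book value $255,837.
Year 2: ⌊$255,837 × 150%/9⌋ = $42,639. Book value $213,198.
Year 3: ⌊$213,198 × 150%/9⌋ = $35,533. Book value $177,665.
Year 4: ⌊$177,665 × 150%/9⌋ = $29,610. Book value $148,055.
Year 5: ⌊$148,055 × 150%/9⌋ = $24,675. Book value $123,380.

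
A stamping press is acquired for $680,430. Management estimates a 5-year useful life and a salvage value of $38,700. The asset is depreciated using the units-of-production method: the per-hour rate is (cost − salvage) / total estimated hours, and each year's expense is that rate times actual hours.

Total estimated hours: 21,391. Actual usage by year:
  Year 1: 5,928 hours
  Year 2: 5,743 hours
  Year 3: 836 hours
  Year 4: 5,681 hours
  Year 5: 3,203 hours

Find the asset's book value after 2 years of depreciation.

$330,300

Depreciable base = $680,430 − $38,700 = $641,730.
Rate = $641,730 / 21,391 hours = $30 per hour.
Year 1: 5,928 × $30 = $177,840. Book value $502,590.
Year 2: 5,743 × $30 = $172,290. Book value $330,300.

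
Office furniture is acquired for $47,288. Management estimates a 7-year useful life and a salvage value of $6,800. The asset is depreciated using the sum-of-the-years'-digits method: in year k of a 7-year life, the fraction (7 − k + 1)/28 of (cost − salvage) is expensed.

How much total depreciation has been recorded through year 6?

Depreciable base = $47,288 − $6,800 = $40,488.
Sum of the years' digits = 7+6+5+4+3+2+1 = 28.
Year 1: $40,488 × 7/28 = $10,122. Book value $37,166.
Year 2: $40,488 × 6/28 = $8,676. Book value $28,490.
Year 3: $40,488 × 5/28 = $7,230. Book value $21,260.
Year 4: $40,488 × 4/28 = $5,784. Book value $15,476.
Year 5: $40,488 × 3/28 = $4,338. Book value $11,138.
Year 6: $40,488 × 2/28 = $2,892. Book value $8,246.
Accumulated through year 6 = $47,288 − $8,246 = $39,042.

$39,042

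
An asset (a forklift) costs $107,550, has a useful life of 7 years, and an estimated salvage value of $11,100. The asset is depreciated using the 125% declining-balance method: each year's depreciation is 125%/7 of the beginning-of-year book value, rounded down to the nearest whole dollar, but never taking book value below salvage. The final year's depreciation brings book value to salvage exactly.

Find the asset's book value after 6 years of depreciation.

$33,041

Depreciable base = $107,550 − $11,100 = $96,450.
Year 1: ⌊$107,550 × 125%/7⌋ = $19,205. Book value $88,345.
Year 2: ⌊$88,345 × 125%/7⌋ = $15,775. Book value $72,570.
Year 3: ⌊$72,570 × 125%/7⌋ = $12,958. Book value $59,612.
Year 4: ⌊$59,612 × 125%/7⌋ = $10,645. Book value $48,967.
Year 5: ⌊$48,967 × 125%/7⌋ = $8,744. Book value $40,223.
Year 6: ⌊$40,223 × 125%/7⌋ = $7,182. Book value $33,041.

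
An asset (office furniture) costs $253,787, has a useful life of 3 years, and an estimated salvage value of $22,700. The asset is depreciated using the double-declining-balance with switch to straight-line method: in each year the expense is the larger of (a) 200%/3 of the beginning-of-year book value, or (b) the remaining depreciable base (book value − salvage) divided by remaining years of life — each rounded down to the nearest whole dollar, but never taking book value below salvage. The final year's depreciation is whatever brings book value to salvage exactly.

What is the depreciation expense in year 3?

Depreciable base = $253,787 − $22,700 = $231,087.
Year 1: DB = ⌊$253,787 × 200%/3⌋ = $169,191; SL = ⌊$231,087/3⌋ = $77,029 → take DB $169,191. Book value $84,596.
Year 2: DB = ⌊$84,596 × 200%/3⌋ = $56,397; SL = ⌊$61,896/2⌋ = $30,948 → take DB $56,397. Book value $28,199.
Year 3 (final): $28,199 − $22,700 = $5,499. Book value $22,700.

$5,499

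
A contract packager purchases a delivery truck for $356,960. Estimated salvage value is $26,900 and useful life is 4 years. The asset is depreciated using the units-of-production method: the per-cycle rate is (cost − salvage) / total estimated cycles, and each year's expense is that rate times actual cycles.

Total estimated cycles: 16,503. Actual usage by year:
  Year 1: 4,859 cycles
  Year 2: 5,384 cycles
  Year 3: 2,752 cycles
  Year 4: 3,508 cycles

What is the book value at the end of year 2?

$152,100

Depreciable base = $356,960 − $26,900 = $330,060.
Rate = $330,060 / 16,503 cycles = $20 per cycle.
Year 1: 4,859 × $20 = $97,180. Book value $259,780.
Year 2: 5,384 × $20 = $107,680. Book value $152,100.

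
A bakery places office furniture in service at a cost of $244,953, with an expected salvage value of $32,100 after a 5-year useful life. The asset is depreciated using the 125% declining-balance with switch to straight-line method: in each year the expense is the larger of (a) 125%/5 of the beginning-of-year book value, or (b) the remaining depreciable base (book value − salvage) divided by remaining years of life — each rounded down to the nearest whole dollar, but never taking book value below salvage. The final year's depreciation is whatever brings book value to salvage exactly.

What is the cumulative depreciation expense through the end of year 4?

Depreciable base = $244,953 − $32,100 = $212,853.
Year 1: DB = ⌊$244,953 × 125%/5⌋ = $61,238; SL = ⌊$212,853/5⌋ = $42,570 → take DB $61,238. Book value $183,715.
Year 2: DB = ⌊$183,715 × 125%/5⌋ = $45,928; SL = ⌊$151,615/4⌋ = $37,903 → take DB $45,928. Book value $137,787.
Year 3: DB = ⌊$137,787 × 125%/5⌋ = $34,446; SL = ⌊$105,687/3⌋ = $35,229 → take SL $35,229. Book value $102,558.
Year 4: DB = ⌊$102,558 × 125%/5⌋ = $25,639; SL = ⌊$70,458/2⌋ = $35,229 → take SL $35,229. Book value $67,329.
Accumulated through year 4 = $244,953 − $67,329 = $177,624.

$177,624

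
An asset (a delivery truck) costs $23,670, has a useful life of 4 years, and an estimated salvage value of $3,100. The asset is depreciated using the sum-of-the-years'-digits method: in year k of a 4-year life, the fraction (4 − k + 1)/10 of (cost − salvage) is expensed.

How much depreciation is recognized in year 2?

$6,171

Depreciable base = $23,670 − $3,100 = $20,570.
Sum of the years' digits = 4+3+2+1 = 10.
Year 1: $20,570 × 4/10 = $8,228. Book value $15,442.
Year 2: $20,570 × 3/10 = $6,171. Book value $9,271.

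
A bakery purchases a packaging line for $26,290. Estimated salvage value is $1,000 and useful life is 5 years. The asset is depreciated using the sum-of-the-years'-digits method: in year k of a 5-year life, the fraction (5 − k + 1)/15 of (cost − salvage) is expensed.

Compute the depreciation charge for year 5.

$1,686

Depreciable base = $26,290 − $1,000 = $25,290.
Sum of the years' digits = 5+4+3+2+1 = 15.
Year 1: $25,290 × 5/15 = $8,430. Book value $17,860.
Year 2: $25,290 × 4/15 = $6,744. Book value $11,116.
Year 3: $25,290 × 3/15 = $5,058. Book value $6,058.
Year 4: $25,290 × 2/15 = $3,372. Book value $2,686.
Year 5: $25,290 × 1/15 = $1,686. Book value $1,000.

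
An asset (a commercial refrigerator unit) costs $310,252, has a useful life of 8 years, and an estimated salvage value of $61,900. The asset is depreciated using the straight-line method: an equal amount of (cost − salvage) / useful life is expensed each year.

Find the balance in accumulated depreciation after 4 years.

Depreciable base = $310,252 − $61,900 = $248,352.
Annual expense = $248,352 / 8 = $31,044.
End of year 1: book value $279,208.
End of year 2: book value $248,164.
End of year 3: book value $217,120.
End of year 4: book value $186,076.
Accumulated through year 4 = $310,252 − $186,076 = $124,176.

$124,176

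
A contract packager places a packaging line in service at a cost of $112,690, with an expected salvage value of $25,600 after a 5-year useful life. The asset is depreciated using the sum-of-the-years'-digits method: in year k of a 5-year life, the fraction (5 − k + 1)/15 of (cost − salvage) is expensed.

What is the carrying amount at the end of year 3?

$43,018

Depreciable base = $112,690 − $25,600 = $87,090.
Sum of the years' digits = 5+4+3+2+1 = 15.
Year 1: $87,090 × 5/15 = $29,030. Book value $83,660.
Year 2: $87,090 × 4/15 = $23,224. Book value $60,436.
Year 3: $87,090 × 3/15 = $17,418. Book value $43,018.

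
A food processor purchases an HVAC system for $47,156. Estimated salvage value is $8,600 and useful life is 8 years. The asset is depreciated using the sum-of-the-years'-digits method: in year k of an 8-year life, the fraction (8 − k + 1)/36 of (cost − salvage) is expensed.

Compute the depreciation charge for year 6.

$3,213

Depreciable base = $47,156 − $8,600 = $38,556.
Sum of the years' digits = 8+7+6+5+4+3+2+1 = 36.
Year 1: $38,556 × 8/36 = $8,568. Book value $38,588.
Year 2: $38,556 × 7/36 = $7,497. Book value $31,091.
Year 3: $38,556 × 6/36 = $6,426. Book value $24,665.
Year 4: $38,556 × 5/36 = $5,355. Book value $19,310.
Year 5: $38,556 × 4/36 = $4,284. Book value $15,026.
Year 6: $38,556 × 3/36 = $3,213. Book value $11,813.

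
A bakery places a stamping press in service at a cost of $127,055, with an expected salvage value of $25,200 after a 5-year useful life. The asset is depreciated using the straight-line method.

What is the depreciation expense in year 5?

Depreciable base = $127,055 − $25,200 = $101,855.
Annual expense = $101,855 / 5 = $20,371.

$20,371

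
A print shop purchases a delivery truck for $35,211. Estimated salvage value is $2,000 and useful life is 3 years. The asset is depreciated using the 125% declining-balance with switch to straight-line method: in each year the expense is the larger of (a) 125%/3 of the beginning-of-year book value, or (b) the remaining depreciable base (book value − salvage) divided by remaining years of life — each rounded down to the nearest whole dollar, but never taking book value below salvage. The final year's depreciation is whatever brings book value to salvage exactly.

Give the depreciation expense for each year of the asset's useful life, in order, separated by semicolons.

$14,671; $9,270; $9,270

Depreciable base = $35,211 − $2,000 = $33,211.
Year 1: DB = ⌊$35,211 × 125%/3⌋ = $14,671; SL = ⌊$33,211/3⌋ = $11,070 → take DB $14,671. Book value $20,540.
Year 2: DB = ⌊$20,540 × 125%/3⌋ = $8,558; SL = ⌊$18,540/2⌋ = $9,270 → take SL $9,270. Book value $11,270.
Year 3 (final): $11,270 − $2,000 = $9,270. Book value $2,000.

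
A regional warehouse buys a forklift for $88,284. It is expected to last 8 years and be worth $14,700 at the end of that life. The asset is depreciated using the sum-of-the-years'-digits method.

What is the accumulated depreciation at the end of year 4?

$53,144

Depreciable base = $88,284 − $14,700 = $73,584.
Sum of the years' digits = 8+7+6+5+4+3+2+1 = 36.
Year 1: $73,584 × 8/36 = $16,352. Book value $71,932.
Year 2: $73,584 × 7/36 = $14,308. Book value $57,624.
Year 3: $73,584 × 6/36 = $12,264. Book value $45,360.
Year 4: $73,584 × 5/36 = $10,220. Book value $35,140.
Accumulated through year 4 = $88,284 − $35,140 = $53,144.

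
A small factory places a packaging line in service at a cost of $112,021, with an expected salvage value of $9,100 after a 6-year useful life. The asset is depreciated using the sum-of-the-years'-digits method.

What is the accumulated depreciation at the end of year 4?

$88,218

Depreciable base = $112,021 − $9,100 = $102,921.
Sum of the years' digits = 6+5+4+3+2+1 = 21.
Year 1: $102,921 × 6/21 = $29,406. Book value $82,615.
Year 2: $102,921 × 5/21 = $24,505. Book value $58,110.
Year 3: $102,921 × 4/21 = $19,604. Book value $38,506.
Year 4: $102,921 × 3/21 = $14,703. Book value $23,803.
Accumulated through year 4 = $112,021 − $23,803 = $88,218.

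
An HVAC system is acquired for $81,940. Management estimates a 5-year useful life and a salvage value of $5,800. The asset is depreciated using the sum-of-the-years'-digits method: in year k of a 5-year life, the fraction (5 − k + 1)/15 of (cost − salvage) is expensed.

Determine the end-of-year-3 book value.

$21,028

Depreciable base = $81,940 − $5,800 = $76,140.
Sum of the years' digits = 5+4+3+2+1 = 15.
Year 1: $76,140 × 5/15 = $25,380. Book value $56,560.
Year 2: $76,140 × 4/15 = $20,304. Book value $36,256.
Year 3: $76,140 × 3/15 = $15,228. Book value $21,028.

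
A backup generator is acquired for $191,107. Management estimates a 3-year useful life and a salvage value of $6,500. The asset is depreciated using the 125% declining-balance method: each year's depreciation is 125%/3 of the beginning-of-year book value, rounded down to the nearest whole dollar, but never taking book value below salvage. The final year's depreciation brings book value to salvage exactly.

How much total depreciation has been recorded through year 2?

Depreciable base = $191,107 − $6,500 = $184,607.
Year 1: ⌊$191,107 × 125%/3⌋ = $79,627. Book value $111,480.
Year 2: ⌊$111,480 × 125%/3⌋ = $46,450. Book value $65,030.
Accumulated through year 2 = $191,107 − $65,030 = $126,077.

$126,077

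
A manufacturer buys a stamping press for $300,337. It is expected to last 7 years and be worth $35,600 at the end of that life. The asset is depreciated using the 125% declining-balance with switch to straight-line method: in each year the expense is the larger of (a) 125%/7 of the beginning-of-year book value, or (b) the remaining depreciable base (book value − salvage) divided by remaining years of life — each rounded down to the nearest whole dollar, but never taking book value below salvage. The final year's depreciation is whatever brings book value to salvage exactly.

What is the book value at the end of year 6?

$68,317

Depreciable base = $300,337 − $35,600 = $264,737.
Year 1: DB = ⌊$300,337 × 125%/7⌋ = $53,631; SL = ⌊$264,737/7⌋ = $37,819 → take DB $53,631. Book value $246,706.
Year 2: DB = ⌊$246,706 × 125%/7⌋ = $44,054; SL = ⌊$211,106/6⌋ = $35,184 → take DB $44,054. Book value $202,652.
Year 3: DB = ⌊$202,652 × 125%/7⌋ = $36,187; SL = ⌊$167,052/5⌋ = $33,410 → take DB $36,187. Book value $166,465.
Year 4: DB = ⌊$166,465 × 125%/7⌋ = $29,725; SL = ⌊$130,865/4⌋ = $32,716 → take SL $32,716. Book value $133,749.
Year 5: DB = ⌊$133,749 × 125%/7⌋ = $23,883; SL = ⌊$98,149/3⌋ = $32,716 → take SL $32,716. Book value $101,033.
Year 6: DB = ⌊$101,033 × 125%/7⌋ = $18,041; SL = ⌊$65,433/2⌋ = $32,716 → take SL $32,716. Book value $68,317.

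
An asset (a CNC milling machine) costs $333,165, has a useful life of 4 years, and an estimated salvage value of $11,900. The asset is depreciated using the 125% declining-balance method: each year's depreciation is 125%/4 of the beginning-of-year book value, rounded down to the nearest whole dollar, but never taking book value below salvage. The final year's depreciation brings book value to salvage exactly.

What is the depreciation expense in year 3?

$49,210

Depreciable base = $333,165 − $11,900 = $321,265.
Year 1: ⌊$333,165 × 125%/4⌋ = $104,114. Book value $229,051.
Year 2: ⌊$229,051 × 125%/4⌋ = $71,578. Book value $157,473.
Year 3: ⌊$157,473 × 125%/4⌋ = $49,210. Book value $108,263.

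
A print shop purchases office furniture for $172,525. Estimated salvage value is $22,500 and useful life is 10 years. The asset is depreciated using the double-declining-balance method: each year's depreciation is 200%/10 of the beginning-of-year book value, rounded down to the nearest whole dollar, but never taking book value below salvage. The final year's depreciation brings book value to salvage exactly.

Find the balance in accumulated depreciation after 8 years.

$143,578

Depreciable base = $172,525 − $22,500 = $150,025.
Year 1: ⌊$172,525 × 200%/10⌋ = $34,505. Book value $138,020.
Year 2: ⌊$138,020 × 200%/10⌋ = $27,604. Book value $110,416.
Year 3: ⌊$110,416 × 200%/10⌋ = $22,083. Book value $88,333.
Year 4: ⌊$88,333 × 200%/10⌋ = $17,666. Book value $70,667.
Year 5: ⌊$70,667 × 200%/10⌋ = $14,133. Book value $56,534.
Year 6: ⌊$56,534 × 200%/10⌋ = $11,306. Book value $45,228.
Year 7: ⌊$45,228 × 200%/10⌋ = $9,045. Book value $36,183.
Year 8: ⌊$36,183 × 200%/10⌋ = $7,236. Book value $28,947.
Accumulated through year 8 = $172,525 − $28,947 = $143,578.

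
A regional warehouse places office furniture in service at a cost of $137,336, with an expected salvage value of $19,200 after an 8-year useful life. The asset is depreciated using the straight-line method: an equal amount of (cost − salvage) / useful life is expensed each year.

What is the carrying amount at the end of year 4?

$78,268

Depreciable base = $137,336 − $19,200 = $118,136.
Annual expense = $118,136 / 8 = $14,767.
End of year 1: book value $122,569.
End of year 2: book value $107,802.
End of year 3: book value $93,035.
End of year 4: book value $78,268.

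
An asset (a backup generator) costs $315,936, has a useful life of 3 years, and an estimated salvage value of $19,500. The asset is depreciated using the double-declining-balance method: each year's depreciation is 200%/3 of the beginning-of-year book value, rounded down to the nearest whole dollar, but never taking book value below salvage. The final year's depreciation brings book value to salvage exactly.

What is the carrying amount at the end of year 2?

$35,104

Depreciable base = $315,936 − $19,500 = $296,436.
Year 1: ⌊$315,936 × 200%/3⌋ = $210,624. Book value $105,312.
Year 2: ⌊$105,312 × 200%/3⌋ = $70,208. Book value $35,104.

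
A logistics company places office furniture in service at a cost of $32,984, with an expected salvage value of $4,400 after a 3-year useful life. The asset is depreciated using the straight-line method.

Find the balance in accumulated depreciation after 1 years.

Depreciable base = $32,984 − $4,400 = $28,584.
Annual expense = $28,584 / 3 = $9,528.
End of year 1: book value $23,456.
Accumulated through year 1 = $32,984 − $23,456 = $9,528.

$9,528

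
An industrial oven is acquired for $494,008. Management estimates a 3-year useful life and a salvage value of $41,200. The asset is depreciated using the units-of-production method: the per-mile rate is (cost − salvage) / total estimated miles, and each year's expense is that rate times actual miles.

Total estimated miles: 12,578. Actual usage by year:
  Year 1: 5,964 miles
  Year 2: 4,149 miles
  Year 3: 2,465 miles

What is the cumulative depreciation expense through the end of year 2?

Depreciable base = $494,008 − $41,200 = $452,808.
Rate = $452,808 / 12,578 miles = $36 per mile.
Year 1: 5,964 × $36 = $214,704. Book value $279,304.
Year 2: 4,149 × $36 = $149,364. Book value $129,940.
Accumulated through year 2 = $494,008 − $129,940 = $364,068.

$364,068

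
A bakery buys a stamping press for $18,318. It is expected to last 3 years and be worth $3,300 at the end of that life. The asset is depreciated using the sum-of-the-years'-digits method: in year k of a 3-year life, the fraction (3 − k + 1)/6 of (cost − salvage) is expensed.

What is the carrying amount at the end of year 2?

Depreciable base = $18,318 − $3,300 = $15,018.
Sum of the years' digits = 3+2+1 = 6.
Year 1: $15,018 × 3/6 = $7,509. Book value $10,809.
Year 2: $15,018 × 2/6 = $5,006. Book value $5,803.

$5,803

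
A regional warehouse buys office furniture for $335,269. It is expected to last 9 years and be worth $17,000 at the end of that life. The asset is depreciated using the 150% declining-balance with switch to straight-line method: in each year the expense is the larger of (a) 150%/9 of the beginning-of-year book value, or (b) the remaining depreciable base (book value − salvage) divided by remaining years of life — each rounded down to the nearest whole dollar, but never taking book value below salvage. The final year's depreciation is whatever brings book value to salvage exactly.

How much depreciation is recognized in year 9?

$28,937

Depreciable base = $335,269 − $17,000 = $318,269.
Year 1: DB = ⌊$335,269 × 150%/9⌋ = $55,878; SL = ⌊$318,269/9⌋ = $35,363 → take DB $55,878. Book value $279,391.
Year 2: DB = ⌊$279,391 × 150%/9⌋ = $46,565; SL = ⌊$262,391/8⌋ = $32,798 → take DB $46,565. Book value $232,826.
Year 3: DB = ⌊$232,826 × 150%/9⌋ = $38,804; SL = ⌊$215,826/7⌋ = $30,832 → take DB $38,804. Book value $194,022.
Year 4: DB = ⌊$194,022 × 150%/9⌋ = $32,337; SL = ⌊$177,022/6⌋ = $29,503 → take DB $32,337. Book value $161,685.
Year 5: DB = ⌊$161,685 × 150%/9⌋ = $26,947; SL = ⌊$144,685/5⌋ = $28,937 → take SL $28,937. Book value $132,748.
Year 6: DB = ⌊$132,748 × 150%/9⌋ = $22,124; SL = ⌊$115,748/4⌋ = $28,937 → take SL $28,937. Book value $103,811.
Year 7: DB = ⌊$103,811 × 150%/9⌋ = $17,301; SL = ⌊$86,811/3⌋ = $28,937 → take SL $28,937. Book value $74,874.
Year 8: DB = ⌊$74,874 × 150%/9⌋ = $12,479; SL = ⌊$57,874/2⌋ = $28,937 → take SL $28,937. Book value $45,937.
Year 9 (final): $45,937 − $17,000 = $28,937. Book value $17,000.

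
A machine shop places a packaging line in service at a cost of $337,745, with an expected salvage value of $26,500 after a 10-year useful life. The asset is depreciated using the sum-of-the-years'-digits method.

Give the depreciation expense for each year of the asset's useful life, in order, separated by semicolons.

$56,590; $50,931; $45,272; $39,613; $33,954; $28,295; $22,636; $16,977; $11,318; $5,659

Depreciable base = $337,745 − $26,500 = $311,245.
Sum of the years' digits = 10+9+8+7+6+5+4+3+2+1 = 55.
Year 1: $311,245 × 10/55 = $56,590. Book value $281,155.
Year 2: $311,245 × 9/55 = $50,931. Book value $230,224.
Year 3: $311,245 × 8/55 = $45,272. Book value $184,952.
Year 4: $311,245 × 7/55 = $39,613. Book value $145,339.
Year 5: $311,245 × 6/55 = $33,954. Book value $111,385.
Year 6: $311,245 × 5/55 = $28,295. Book value $83,090.
Year 7: $311,245 × 4/55 = $22,636. Book value $60,454.
Year 8: $311,245 × 3/55 = $16,977. Book value $43,477.
Year 9: $311,245 × 2/55 = $11,318. Book value $32,159.
Year 10: $311,245 × 1/55 = $5,659. Book value $26,500.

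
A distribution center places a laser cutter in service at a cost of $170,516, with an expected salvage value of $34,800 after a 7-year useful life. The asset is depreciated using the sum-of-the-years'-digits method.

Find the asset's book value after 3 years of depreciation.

Depreciable base = $170,516 − $34,800 = $135,716.
Sum of the years' digits = 7+6+5+4+3+2+1 = 28.
Year 1: $135,716 × 7/28 = $33,929. Book value $136,587.
Year 2: $135,716 × 6/28 = $29,082. Book value $107,505.
Year 3: $135,716 × 5/28 = $24,235. Book value $83,270.

$83,270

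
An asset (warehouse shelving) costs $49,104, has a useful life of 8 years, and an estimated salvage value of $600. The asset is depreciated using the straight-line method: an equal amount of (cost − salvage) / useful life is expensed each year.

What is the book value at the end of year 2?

Depreciable base = $49,104 − $600 = $48,504.
Annual expense = $48,504 / 8 = $6,063.
End of year 1: book value $43,041.
End of year 2: book value $36,978.

$36,978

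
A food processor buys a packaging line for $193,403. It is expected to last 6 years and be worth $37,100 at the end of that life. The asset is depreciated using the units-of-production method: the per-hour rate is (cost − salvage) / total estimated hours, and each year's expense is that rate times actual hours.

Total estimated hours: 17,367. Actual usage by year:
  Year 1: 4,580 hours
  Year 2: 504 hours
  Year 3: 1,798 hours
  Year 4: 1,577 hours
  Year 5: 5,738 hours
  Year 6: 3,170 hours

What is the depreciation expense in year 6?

$28,530

Depreciable base = $193,403 − $37,100 = $156,303.
Rate = $156,303 / 17,367 hours = $9 per hour.
Year 1: 4,580 × $9 = $41,220. Book value $152,183.
Year 2: 504 × $9 = $4,536. Book value $147,647.
Year 3: 1,798 × $9 = $16,182. Book value $131,465.
Year 4: 1,577 × $9 = $14,193. Book value $117,272.
Year 5: 5,738 × $9 = $51,642. Book value $65,630.
Year 6: 3,170 × $9 = $28,530. Book value $37,100.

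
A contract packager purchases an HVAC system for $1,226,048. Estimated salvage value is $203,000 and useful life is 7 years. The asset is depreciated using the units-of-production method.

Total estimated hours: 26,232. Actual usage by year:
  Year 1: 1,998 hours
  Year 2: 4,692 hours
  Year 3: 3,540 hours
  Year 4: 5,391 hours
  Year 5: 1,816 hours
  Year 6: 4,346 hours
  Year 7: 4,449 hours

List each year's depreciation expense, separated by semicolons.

Depreciable base = $1,226,048 − $203,000 = $1,023,048.
Rate = $1,023,048 / 26,232 hours = $39 per hour.
Year 1: 1,998 × $39 = $77,922. Book value $1,148,126.
Year 2: 4,692 × $39 = $182,988. Book value $965,138.
Year 3: 3,540 × $39 = $138,060. Book value $827,078.
Year 4: 5,391 × $39 = $210,249. Book value $616,829.
Year 5: 1,816 × $39 = $70,824. Book value $546,005.
Year 6: 4,346 × $39 = $169,494. Book value $376,511.
Year 7: 4,449 × $39 = $173,511. Book value $203,000.

$77,922; $182,988; $138,060; $210,249; $70,824; $169,494; $173,511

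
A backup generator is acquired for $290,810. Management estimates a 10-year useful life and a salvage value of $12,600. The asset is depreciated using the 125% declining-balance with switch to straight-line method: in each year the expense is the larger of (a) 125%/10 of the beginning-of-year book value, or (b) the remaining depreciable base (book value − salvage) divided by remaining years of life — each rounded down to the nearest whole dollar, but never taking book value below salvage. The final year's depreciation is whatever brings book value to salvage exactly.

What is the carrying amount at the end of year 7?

Depreciable base = $290,810 − $12,600 = $278,210.
Year 1: DB = ⌊$290,810 × 125%/10⌋ = $36,351; SL = ⌊$278,210/10⌋ = $27,821 → take DB $36,351. Book value $254,459.
Year 2: DB = ⌊$254,459 × 125%/10⌋ = $31,807; SL = ⌊$241,859/9⌋ = $26,873 → take DB $31,807. Book value $222,652.
Year 3: DB = ⌊$222,652 × 125%/10⌋ = $27,831; SL = ⌊$210,052/8⌋ = $26,256 → take DB $27,831. Book value $194,821.
Year 4: DB = ⌊$194,821 × 125%/10⌋ = $24,352; SL = ⌊$182,221/7⌋ = $26,031 → take SL $26,031. Book value $168,790.
Year 5: DB = ⌊$168,790 × 125%/10⌋ = $21,098; SL = ⌊$156,190/6⌋ = $26,031 → take SL $26,031. Book value $142,759.
Year 6: DB = ⌊$142,759 × 125%/10⌋ = $17,844; SL = ⌊$130,159/5⌋ = $26,031 → take SL $26,031. Book value $116,728.
Year 7: DB = ⌊$116,728 × 125%/10⌋ = $14,591; SL = ⌊$104,128/4⌋ = $26,032 → take SL $26,032. Book value $90,696.

$90,696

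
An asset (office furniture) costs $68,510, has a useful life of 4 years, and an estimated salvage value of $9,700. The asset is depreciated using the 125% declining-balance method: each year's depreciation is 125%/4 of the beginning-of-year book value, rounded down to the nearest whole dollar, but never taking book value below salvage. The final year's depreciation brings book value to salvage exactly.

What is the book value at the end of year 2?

$32,382

Depreciable base = $68,510 − $9,700 = $58,810.
Year 1: ⌊$68,510 × 125%/4⌋ = $21,409. Book value $47,101.
Year 2: ⌊$47,101 × 125%/4⌋ = $14,719. Book value $32,382.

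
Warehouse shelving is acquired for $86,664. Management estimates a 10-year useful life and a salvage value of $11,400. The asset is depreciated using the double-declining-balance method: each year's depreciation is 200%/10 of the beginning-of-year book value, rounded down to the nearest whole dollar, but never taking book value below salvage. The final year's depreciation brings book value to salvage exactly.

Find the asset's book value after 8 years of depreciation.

$14,541

Depreciable base = $86,664 − $11,400 = $75,264.
Year 1: ⌊$86,664 × 200%/10⌋ = $17,332. Book value $69,332.
Year 2: ⌊$69,332 × 200%/10⌋ = $13,866. Book value $55,466.
Year 3: ⌊$55,466 × 200%/10⌋ = $11,093. Book value $44,373.
Year 4: ⌊$44,373 × 200%/10⌋ = $8,874. Book value $35,499.
Year 5: ⌊$35,499 × 200%/10⌋ = $7,099. Book value $28,400.
Year 6: ⌊$28,400 × 200%/10⌋ = $5,680. Book value $22,720.
Year 7: ⌊$22,720 × 200%/10⌋ = $4,544. Book value $18,176.
Year 8: ⌊$18,176 × 200%/10⌋ = $3,635. Book value $14,541.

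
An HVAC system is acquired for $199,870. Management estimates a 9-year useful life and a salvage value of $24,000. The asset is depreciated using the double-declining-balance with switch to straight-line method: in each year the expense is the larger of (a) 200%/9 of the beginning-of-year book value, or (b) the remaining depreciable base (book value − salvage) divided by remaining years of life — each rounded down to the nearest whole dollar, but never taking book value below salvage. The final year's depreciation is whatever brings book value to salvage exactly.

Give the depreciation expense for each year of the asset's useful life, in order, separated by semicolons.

$44,415; $34,545; $26,868; $20,898; $16,254; $12,642; $9,832; $7,648; $2,768

Depreciable base = $199,870 − $24,000 = $175,870.
Year 1: DB = ⌊$199,870 × 200%/9⌋ = $44,415; SL = ⌊$175,870/9⌋ = $19,541 → take DB $44,415. Book value $155,455.
Year 2: DB = ⌊$155,455 × 200%/9⌋ = $34,545; SL = ⌊$131,455/8⌋ = $16,431 → take DB $34,545. Book value $120,910.
Year 3: DB = ⌊$120,910 × 200%/9⌋ = $26,868; SL = ⌊$96,910/7⌋ = $13,844 → take DB $26,868. Book value $94,042.
Year 4: DB = ⌊$94,042 × 200%/9⌋ = $20,898; SL = ⌊$70,042/6⌋ = $11,673 → take DB $20,898. Book value $73,144.
Year 5: DB = ⌊$73,144 × 200%/9⌋ = $16,254; SL = ⌊$49,144/5⌋ = $9,828 → take DB $16,254. Book value $56,890.
Year 6: DB = ⌊$56,890 × 200%/9⌋ = $12,642; SL = ⌊$32,890/4⌋ = $8,222 → take DB $12,642. Book value $44,248.
Year 7: DB = ⌊$44,248 × 200%/9⌋ = $9,832; SL = ⌊$20,248/3⌋ = $6,749 → take DB $9,832. Book value $34,416.
Year 8: DB = ⌊$34,416 × 200%/9⌋ = $7,648; SL = ⌊$10,416/2⌋ = $5,208 → take DB $7,648. Book value $26,768.
Year 9 (final): $26,768 − $24,000 = $2,768. Book value $24,000.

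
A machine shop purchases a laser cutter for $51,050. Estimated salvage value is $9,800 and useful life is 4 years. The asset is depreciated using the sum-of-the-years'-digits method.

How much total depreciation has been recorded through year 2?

$28,875

Depreciable base = $51,050 − $9,800 = $41,250.
Sum of the years' digits = 4+3+2+1 = 10.
Year 1: $41,250 × 4/10 = $16,500. Book value $34,550.
Year 2: $41,250 × 3/10 = $12,375. Book value $22,175.
Accumulated through year 2 = $51,050 − $22,175 = $28,875.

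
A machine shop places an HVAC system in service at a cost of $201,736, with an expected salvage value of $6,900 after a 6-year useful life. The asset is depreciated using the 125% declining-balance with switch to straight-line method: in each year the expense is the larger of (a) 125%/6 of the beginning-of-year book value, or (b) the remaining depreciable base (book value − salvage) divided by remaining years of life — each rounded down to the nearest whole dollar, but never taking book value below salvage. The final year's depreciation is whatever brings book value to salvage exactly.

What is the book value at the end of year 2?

$126,436

Depreciable base = $201,736 − $6,900 = $194,836.
Year 1: DB = ⌊$201,736 × 125%/6⌋ = $42,028; SL = ⌊$194,836/6⌋ = $32,472 → take DB $42,028. Book value $159,708.
Year 2: DB = ⌊$159,708 × 125%/6⌋ = $33,272; SL = ⌊$152,808/5⌋ = $30,561 → take DB $33,272. Book value $126,436.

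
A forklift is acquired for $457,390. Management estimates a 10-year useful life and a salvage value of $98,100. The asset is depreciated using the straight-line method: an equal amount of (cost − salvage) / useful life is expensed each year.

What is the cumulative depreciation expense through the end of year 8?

Depreciable base = $457,390 − $98,100 = $359,290.
Annual expense = $359,290 / 10 = $35,929.
End of year 1: book value $421,461.
End of year 2: book value $385,532.
End of year 3: book value $349,603.
End of year 4: book value $313,674.
End of year 5: book value $277,745.
End of year 6: book value $241,816.
End of year 7: book value $205,887.
End of year 8: book value $169,958.
Accumulated through year 8 = $457,390 − $169,958 = $287,432.

$287,432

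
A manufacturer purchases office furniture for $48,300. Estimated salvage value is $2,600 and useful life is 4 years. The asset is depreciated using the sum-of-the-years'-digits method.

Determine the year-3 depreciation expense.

Depreciable base = $48,300 − $2,600 = $45,700.
Sum of the years' digits = 4+3+2+1 = 10.
Year 1: $45,700 × 4/10 = $18,280. Book value $30,020.
Year 2: $45,700 × 3/10 = $13,710. Book value $16,310.
Year 3: $45,700 × 2/10 = $9,140. Book value $7,170.

$9,140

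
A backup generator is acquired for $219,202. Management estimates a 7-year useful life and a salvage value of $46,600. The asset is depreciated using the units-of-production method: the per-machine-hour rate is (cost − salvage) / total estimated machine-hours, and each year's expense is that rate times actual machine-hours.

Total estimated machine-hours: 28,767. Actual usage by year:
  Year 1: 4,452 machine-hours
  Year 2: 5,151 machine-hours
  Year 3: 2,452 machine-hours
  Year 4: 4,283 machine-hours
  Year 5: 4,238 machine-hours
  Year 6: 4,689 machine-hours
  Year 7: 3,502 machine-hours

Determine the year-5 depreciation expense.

$25,428

Depreciable base = $219,202 − $46,600 = $172,602.
Rate = $172,602 / 28,767 machine-hours = $6 per machine-hour.
Year 1: 4,452 × $6 = $26,712. Book value $192,490.
Year 2: 5,151 × $6 = $30,906. Book value $161,584.
Year 3: 2,452 × $6 = $14,712. Book value $146,872.
Year 4: 4,283 × $6 = $25,698. Book value $121,174.
Year 5: 4,238 × $6 = $25,428. Book value $95,746.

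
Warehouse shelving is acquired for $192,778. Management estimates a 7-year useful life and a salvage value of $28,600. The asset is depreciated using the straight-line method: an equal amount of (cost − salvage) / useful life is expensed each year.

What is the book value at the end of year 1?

$169,324

Depreciable base = $192,778 − $28,600 = $164,178.
Annual expense = $164,178 / 7 = $23,454.
End of year 1: book value $169,324.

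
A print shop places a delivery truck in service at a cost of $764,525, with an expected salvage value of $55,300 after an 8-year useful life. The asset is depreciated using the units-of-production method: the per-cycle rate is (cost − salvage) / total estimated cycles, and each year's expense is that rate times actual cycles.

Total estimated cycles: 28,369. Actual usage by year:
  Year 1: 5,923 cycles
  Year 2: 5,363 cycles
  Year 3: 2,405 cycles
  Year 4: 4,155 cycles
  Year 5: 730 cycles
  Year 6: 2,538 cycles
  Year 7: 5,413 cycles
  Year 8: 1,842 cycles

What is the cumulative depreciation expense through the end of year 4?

Depreciable base = $764,525 − $55,300 = $709,225.
Rate = $709,225 / 28,369 cycles = $25 per cycle.
Year 1: 5,923 × $25 = $148,075. Book value $616,450.
Year 2: 5,363 × $25 = $134,075. Book value $482,375.
Year 3: 2,405 × $25 = $60,125. Book value $422,250.
Year 4: 4,155 × $25 = $103,875. Book value $318,375.
Accumulated through year 4 = $764,525 − $318,375 = $446,150.

$446,150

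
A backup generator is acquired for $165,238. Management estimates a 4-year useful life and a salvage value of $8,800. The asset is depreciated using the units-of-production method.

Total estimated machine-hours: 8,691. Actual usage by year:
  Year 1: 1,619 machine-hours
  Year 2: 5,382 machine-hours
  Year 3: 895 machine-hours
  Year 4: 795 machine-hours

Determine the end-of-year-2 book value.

Depreciable base = $165,238 − $8,800 = $156,438.
Rate = $156,438 / 8,691 machine-hours = $18 per machine-hour.
Year 1: 1,619 × $18 = $29,142. Book value $136,096.
Year 2: 5,382 × $18 = $96,876. Book value $39,220.

$39,220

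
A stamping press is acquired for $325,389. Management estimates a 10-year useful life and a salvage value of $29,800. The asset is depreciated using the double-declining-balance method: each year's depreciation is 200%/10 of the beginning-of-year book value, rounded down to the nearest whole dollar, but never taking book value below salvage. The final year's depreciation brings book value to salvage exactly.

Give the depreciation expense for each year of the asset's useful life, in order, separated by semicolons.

$65,077; $52,062; $41,650; $33,320; $26,656; $21,324; $17,060; $13,648; $10,918; $13,874

Depreciable base = $325,389 − $29,800 = $295,589.
Year 1: ⌊$325,389 × 200%/10⌋ = $65,077. Book value $260,312.
Year 2: ⌊$260,312 × 200%/10⌋ = $52,062. Book value $208,250.
Year 3: ⌊$208,250 × 200%/10⌋ = $41,650. Book value $166,600.
Year 4: ⌊$166,600 × 200%/10⌋ = $33,320. Book value $133,280.
Year 5: ⌊$133,280 × 200%/10⌋ = $26,656. Book value $106,624.
Year 6: ⌊$106,624 × 200%/10⌋ = $21,324. Book value $85,300.
Year 7: ⌊$85,300 × 200%/10⌋ = $17,060. Book value $68,240.
Year 8: ⌊$68,240 × 200%/10⌋ = $13,648. Book value $54,592.
Year 9: ⌊$54,592 × 200%/10⌋ = $10,918. Book value $43,674.
Year 10 (final): $43,674 − $29,800 = $13,874. Book value $29,800.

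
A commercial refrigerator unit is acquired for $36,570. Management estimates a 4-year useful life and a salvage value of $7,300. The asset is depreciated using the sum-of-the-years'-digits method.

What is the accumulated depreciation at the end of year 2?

Depreciable base = $36,570 − $7,300 = $29,270.
Sum of the years' digits = 4+3+2+1 = 10.
Year 1: $29,270 × 4/10 = $11,708. Book value $24,862.
Year 2: $29,270 × 3/10 = $8,781. Book value $16,081.
Accumulated through year 2 = $36,570 − $16,081 = $20,489.

$20,489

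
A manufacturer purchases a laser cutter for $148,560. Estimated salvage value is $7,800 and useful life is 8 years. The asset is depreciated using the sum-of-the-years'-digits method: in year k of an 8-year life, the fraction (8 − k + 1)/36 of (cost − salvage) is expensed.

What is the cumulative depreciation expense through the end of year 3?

$82,110

Depreciable base = $148,560 − $7,800 = $140,760.
Sum of the years' digits = 8+7+6+5+4+3+2+1 = 36.
Year 1: $140,760 × 8/36 = $31,280. Book value $117,280.
Year 2: $140,760 × 7/36 = $27,370. Book value $89,910.
Year 3: $140,760 × 6/36 = $23,460. Book value $66,450.
Accumulated through year 3 = $148,560 − $66,450 = $82,110.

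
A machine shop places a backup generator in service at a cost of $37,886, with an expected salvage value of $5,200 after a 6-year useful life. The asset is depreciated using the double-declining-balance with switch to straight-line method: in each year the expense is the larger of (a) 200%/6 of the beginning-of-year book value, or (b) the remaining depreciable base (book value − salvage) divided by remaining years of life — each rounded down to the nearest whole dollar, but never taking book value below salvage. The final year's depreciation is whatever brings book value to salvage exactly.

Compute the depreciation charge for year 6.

Depreciable base = $37,886 − $5,200 = $32,686.
Year 1: DB = ⌊$37,886 × 200%/6⌋ = $12,628; SL = ⌊$32,686/6⌋ = $5,447 → take DB $12,628. Book value $25,258.
Year 2: DB = ⌊$25,258 × 200%/6⌋ = $8,419; SL = ⌊$20,058/5⌋ = $4,011 → take DB $8,419. Book value $16,839.
Year 3: DB = ⌊$16,839 × 200%/6⌋ = $5,613; SL = ⌊$11,639/4⌋ = $2,909 → take DB $5,613. Book value $11,226.
Year 4: DB = ⌊$11,226 × 200%/6⌋ = $3,742; SL = ⌊$6,026/3⌋ = $2,008 → take DB $3,742. Book value $7,484.
Year 5: DB = ⌊$7,484 × 200%/6⌋ = $2,494; SL = ⌊$2,284/2⌋ = $1,142 → take DB $2,494, capped at $2,284. Book value $5,200.
Year 6 (final): $5,200 − $5,200 = $0. Book value $5,200.

$0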